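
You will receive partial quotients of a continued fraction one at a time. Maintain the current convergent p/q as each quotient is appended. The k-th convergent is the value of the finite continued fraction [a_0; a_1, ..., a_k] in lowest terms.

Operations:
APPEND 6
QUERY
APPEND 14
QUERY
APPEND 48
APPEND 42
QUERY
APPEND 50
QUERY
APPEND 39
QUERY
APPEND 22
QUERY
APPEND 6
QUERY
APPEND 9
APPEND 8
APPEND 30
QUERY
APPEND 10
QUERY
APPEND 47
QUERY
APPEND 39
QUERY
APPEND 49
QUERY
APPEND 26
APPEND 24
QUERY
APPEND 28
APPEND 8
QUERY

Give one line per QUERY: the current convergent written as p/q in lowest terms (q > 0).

6/1
85/14
171697/28280
8588936/1414673
335140201/55200527
7381673358/1215826267
44625180349/7350158129
99909754866729/16456011856018
1002414240219631/165106406713733
47213379045189386/7776457127401469
1842324197002605685/303446934375371024
90321099032172867951/14876676241520581645
56494902675836105005815/9305205377375372432701
12730154629255391603687663/2096767986143170081308077

APPEND 6: p_0 = 6·1 + 0 = 6, q_0 = 6·0 + 1 = 1 → 6/1
APPEND 14: p_1 = 14·6 + 1 = 85, q_1 = 14·1 + 0 = 14 → 85/14
APPEND 48: p_2 = 48·85 + 6 = 4086, q_2 = 48·14 + 1 = 673 → 4086/673
APPEND 42: p_3 = 42·4086 + 85 = 171697, q_3 = 42·673 + 14 = 28280 → 171697/28280
APPEND 50: p_4 = 50·171697 + 4086 = 8588936, q_4 = 50·28280 + 673 = 1414673 → 8588936/1414673
APPEND 39: p_5 = 39·8588936 + 171697 = 335140201, q_5 = 39·1414673 + 28280 = 55200527 → 335140201/55200527
APPEND 22: p_6 = 22·335140201 + 8588936 = 7381673358, q_6 = 22·55200527 + 1414673 = 1215826267 → 7381673358/1215826267
APPEND 6: p_7 = 6·7381673358 + 335140201 = 44625180349, q_7 = 6·1215826267 + 55200527 = 7350158129 → 44625180349/7350158129
APPEND 9: p_8 = 9·44625180349 + 7381673358 = 409008296499, q_8 = 9·7350158129 + 1215826267 = 67367249428 → 409008296499/67367249428
APPEND 8: p_9 = 8·409008296499 + 44625180349 = 3316691552341, q_9 = 8·67367249428 + 7350158129 = 546288153553 → 3316691552341/546288153553
APPEND 30: p_10 = 30·3316691552341 + 409008296499 = 99909754866729, q_10 = 30·546288153553 + 67367249428 = 16456011856018 → 99909754866729/16456011856018
APPEND 10: p_11 = 10·99909754866729 + 3316691552341 = 1002414240219631, q_11 = 10·16456011856018 + 546288153553 = 165106406713733 → 1002414240219631/165106406713733
APPEND 47: p_12 = 47·1002414240219631 + 99909754866729 = 47213379045189386, q_12 = 47·165106406713733 + 16456011856018 = 7776457127401469 → 47213379045189386/7776457127401469
APPEND 39: p_13 = 39·47213379045189386 + 1002414240219631 = 1842324197002605685, q_13 = 39·7776457127401469 + 165106406713733 = 303446934375371024 → 1842324197002605685/303446934375371024
APPEND 49: p_14 = 49·1842324197002605685 + 47213379045189386 = 90321099032172867951, q_14 = 49·303446934375371024 + 7776457127401469 = 14876676241520581645 → 90321099032172867951/14876676241520581645
APPEND 26: p_15 = 26·90321099032172867951 + 1842324197002605685 = 2350190899033497172411, q_15 = 26·14876676241520581645 + 303446934375371024 = 387097029213910493794 → 2350190899033497172411/387097029213910493794
APPEND 24: p_16 = 24·2350190899033497172411 + 90321099032172867951 = 56494902675836105005815, q_16 = 24·387097029213910493794 + 14876676241520581645 = 9305205377375372432701 → 56494902675836105005815/9305205377375372432701
APPEND 28: p_17 = 28·56494902675836105005815 + 2350190899033497172411 = 1584207465822444437335231, q_17 = 28·9305205377375372432701 + 387097029213910493794 = 260932847595724338609422 → 1584207465822444437335231/260932847595724338609422
APPEND 8: p_18 = 8·1584207465822444437335231 + 56494902675836105005815 = 12730154629255391603687663, q_18 = 8·260932847595724338609422 + 9305205377375372432701 = 2096767986143170081308077 → 12730154629255391603687663/2096767986143170081308077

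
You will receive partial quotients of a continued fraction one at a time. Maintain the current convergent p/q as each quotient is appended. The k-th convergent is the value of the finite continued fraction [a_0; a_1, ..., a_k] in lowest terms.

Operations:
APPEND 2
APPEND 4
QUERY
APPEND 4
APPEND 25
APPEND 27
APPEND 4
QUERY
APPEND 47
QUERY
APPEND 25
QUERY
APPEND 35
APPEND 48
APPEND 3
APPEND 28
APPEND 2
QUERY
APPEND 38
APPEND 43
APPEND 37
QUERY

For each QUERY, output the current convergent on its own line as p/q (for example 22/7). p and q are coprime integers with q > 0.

APPEND 2: p_0 = 2·1 + 0 = 2, q_0 = 2·0 + 1 = 1 → 2/1
APPEND 4: p_1 = 4·2 + 1 = 9, q_1 = 4·1 + 0 = 4 → 9/4
APPEND 4: p_2 = 4·9 + 2 = 38, q_2 = 4·4 + 1 = 17 → 38/17
APPEND 25: p_3 = 25·38 + 9 = 959, q_3 = 25·17 + 4 = 429 → 959/429
APPEND 27: p_4 = 27·959 + 38 = 25931, q_4 = 27·429 + 17 = 11600 → 25931/11600
APPEND 4: p_5 = 4·25931 + 959 = 104683, q_5 = 4·11600 + 429 = 46829 → 104683/46829
APPEND 47: p_6 = 47·104683 + 25931 = 4946032, q_6 = 47·46829 + 11600 = 2212563 → 4946032/2212563
APPEND 25: p_7 = 25·4946032 + 104683 = 123755483, q_7 = 25·2212563 + 46829 = 55360904 → 123755483/55360904
APPEND 35: p_8 = 35·123755483 + 4946032 = 4336387937, q_8 = 35·55360904 + 2212563 = 1939844203 → 4336387937/1939844203
APPEND 48: p_9 = 48·4336387937 + 123755483 = 208270376459, q_9 = 48·1939844203 + 55360904 = 93167882648 → 208270376459/93167882648
APPEND 3: p_10 = 3·208270376459 + 4336387937 = 629147517314, q_10 = 3·93167882648 + 1939844203 = 281443492147 → 629147517314/281443492147
APPEND 28: p_11 = 28·629147517314 + 208270376459 = 17824400861251, q_11 = 28·281443492147 + 93167882648 = 7973585662764 → 17824400861251/7973585662764
APPEND 2: p_12 = 2·17824400861251 + 629147517314 = 36277949239816, q_12 = 2·7973585662764 + 281443492147 = 16228614817675 → 36277949239816/16228614817675
APPEND 38: p_13 = 38·36277949239816 + 17824400861251 = 1396386471974259, q_13 = 38·16228614817675 + 7973585662764 = 624660948734414 → 1396386471974259/624660948734414
APPEND 43: p_14 = 43·1396386471974259 + 36277949239816 = 60080896244132953, q_14 = 43·624660948734414 + 16228614817675 = 26876649410397477 → 60080896244132953/26876649410397477
APPEND 37: p_15 = 37·60080896244132953 + 1396386471974259 = 2224389547504893520, q_15 = 37·26876649410397477 + 624660948734414 = 995060689133441063 → 2224389547504893520/995060689133441063

9/4
104683/46829
4946032/2212563
123755483/55360904
36277949239816/16228614817675
2224389547504893520/995060689133441063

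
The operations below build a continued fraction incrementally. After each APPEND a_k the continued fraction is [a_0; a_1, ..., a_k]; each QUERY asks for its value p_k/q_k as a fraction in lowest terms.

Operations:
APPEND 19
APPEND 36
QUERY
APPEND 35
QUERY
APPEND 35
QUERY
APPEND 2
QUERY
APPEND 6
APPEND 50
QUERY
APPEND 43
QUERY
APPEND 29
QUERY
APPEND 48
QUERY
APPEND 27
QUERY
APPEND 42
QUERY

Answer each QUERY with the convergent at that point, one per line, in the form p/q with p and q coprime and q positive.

685/36
23994/1261
840475/44171
1704944/89603
555211894/29179053
23885181581/1255281068
693225477743/36432330025
33298708113245/1750007122268
899758344535358/47286624631261
37823149178598281/1987788241635230

APPEND 19: p_0 = 19·1 + 0 = 19, q_0 = 19·0 + 1 = 1 → 19/1
APPEND 36: p_1 = 36·19 + 1 = 685, q_1 = 36·1 + 0 = 36 → 685/36
APPEND 35: p_2 = 35·685 + 19 = 23994, q_2 = 35·36 + 1 = 1261 → 23994/1261
APPEND 35: p_3 = 35·23994 + 685 = 840475, q_3 = 35·1261 + 36 = 44171 → 840475/44171
APPEND 2: p_4 = 2·840475 + 23994 = 1704944, q_4 = 2·44171 + 1261 = 89603 → 1704944/89603
APPEND 6: p_5 = 6·1704944 + 840475 = 11070139, q_5 = 6·89603 + 44171 = 581789 → 11070139/581789
APPEND 50: p_6 = 50·11070139 + 1704944 = 555211894, q_6 = 50·581789 + 89603 = 29179053 → 555211894/29179053
APPEND 43: p_7 = 43·555211894 + 11070139 = 23885181581, q_7 = 43·29179053 + 581789 = 1255281068 → 23885181581/1255281068
APPEND 29: p_8 = 29·23885181581 + 555211894 = 693225477743, q_8 = 29·1255281068 + 29179053 = 36432330025 → 693225477743/36432330025
APPEND 48: p_9 = 48·693225477743 + 23885181581 = 33298708113245, q_9 = 48·36432330025 + 1255281068 = 1750007122268 → 33298708113245/1750007122268
APPEND 27: p_10 = 27·33298708113245 + 693225477743 = 899758344535358, q_10 = 27·1750007122268 + 36432330025 = 47286624631261 → 899758344535358/47286624631261
APPEND 42: p_11 = 42·899758344535358 + 33298708113245 = 37823149178598281, q_11 = 42·47286624631261 + 1750007122268 = 1987788241635230 → 37823149178598281/1987788241635230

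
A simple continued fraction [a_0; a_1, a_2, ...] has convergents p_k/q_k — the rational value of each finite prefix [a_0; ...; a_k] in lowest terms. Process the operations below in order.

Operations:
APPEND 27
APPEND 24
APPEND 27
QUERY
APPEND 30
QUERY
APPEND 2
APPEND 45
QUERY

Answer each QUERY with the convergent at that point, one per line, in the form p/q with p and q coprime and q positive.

APPEND 27: p_0 = 27·1 + 0 = 27, q_0 = 27·0 + 1 = 1 → 27/1
APPEND 24: p_1 = 24·27 + 1 = 649, q_1 = 24·1 + 0 = 24 → 649/24
APPEND 27: p_2 = 27·649 + 27 = 17550, q_2 = 27·24 + 1 = 649 → 17550/649
APPEND 30: p_3 = 30·17550 + 649 = 527149, q_3 = 30·649 + 24 = 19494 → 527149/19494
APPEND 2: p_4 = 2·527149 + 17550 = 1071848, q_4 = 2·19494 + 649 = 39637 → 1071848/39637
APPEND 45: p_5 = 45·1071848 + 527149 = 48760309, q_5 = 45·39637 + 19494 = 1803159 → 48760309/1803159

17550/649
527149/19494
48760309/1803159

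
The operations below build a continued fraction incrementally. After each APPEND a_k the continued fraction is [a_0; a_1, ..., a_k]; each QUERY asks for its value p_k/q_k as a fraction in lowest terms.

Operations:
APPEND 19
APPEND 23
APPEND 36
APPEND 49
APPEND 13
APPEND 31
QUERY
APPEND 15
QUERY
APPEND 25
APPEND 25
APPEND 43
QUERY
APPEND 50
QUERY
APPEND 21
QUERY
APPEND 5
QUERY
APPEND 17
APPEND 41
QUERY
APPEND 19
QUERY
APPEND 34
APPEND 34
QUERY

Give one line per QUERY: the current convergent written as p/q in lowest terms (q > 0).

APPEND 19: p_0 = 19·1 + 0 = 19, q_0 = 19·0 + 1 = 1 → 19/1
APPEND 23: p_1 = 23·19 + 1 = 438, q_1 = 23·1 + 0 = 23 → 438/23
APPEND 36: p_2 = 36·438 + 19 = 15787, q_2 = 36·23 + 1 = 829 → 15787/829
APPEND 49: p_3 = 49·15787 + 438 = 774001, q_3 = 49·829 + 23 = 40644 → 774001/40644
APPEND 13: p_4 = 13·774001 + 15787 = 10077800, q_4 = 13·40644 + 829 = 529201 → 10077800/529201
APPEND 31: p_5 = 31·10077800 + 774001 = 313185801, q_5 = 31·529201 + 40644 = 16445875 → 313185801/16445875
APPEND 15: p_6 = 15·313185801 + 10077800 = 4707864815, q_6 = 15·16445875 + 529201 = 247217326 → 4707864815/247217326
APPEND 25: p_7 = 25·4707864815 + 313185801 = 118009806176, q_7 = 25·247217326 + 16445875 = 6196879025 → 118009806176/6196879025
APPEND 25: p_8 = 25·118009806176 + 4707864815 = 2954953019215, q_8 = 25·6196879025 + 247217326 = 155169192951 → 2954953019215/155169192951
APPEND 43: p_9 = 43·2954953019215 + 118009806176 = 127180989632421, q_9 = 43·155169192951 + 6196879025 = 6678472175918 → 127180989632421/6678472175918
APPEND 50: p_10 = 50·127180989632421 + 2954953019215 = 6362004434640265, q_10 = 50·6678472175918 + 155169192951 = 334078777988851 → 6362004434640265/334078777988851
APPEND 21: p_11 = 21·6362004434640265 + 127180989632421 = 133729274117077986, q_11 = 21·334078777988851 + 6678472175918 = 7022332809941789 → 133729274117077986/7022332809941789
APPEND 5: p_12 = 5·133729274117077986 + 6362004434640265 = 675008375020030195, q_12 = 5·7022332809941789 + 334078777988851 = 35445742827697796 → 675008375020030195/35445742827697796
APPEND 17: p_13 = 17·675008375020030195 + 133729274117077986 = 11608871649457591301, q_13 = 17·35445742827697796 + 7022332809941789 = 609599960880804321 → 11608871649457591301/609599960880804321
APPEND 41: p_14 = 41·11608871649457591301 + 675008375020030195 = 476638746002781273536, q_14 = 41·609599960880804321 + 35445742827697796 = 25029044138940674957 → 476638746002781273536/25029044138940674957
APPEND 19: p_15 = 19·476638746002781273536 + 11608871649457591301 = 9067745045702301788485, q_15 = 19·25029044138940674957 + 609599960880804321 = 476161438600753628504 → 9067745045702301788485/476161438600753628504
APPEND 34: p_16 = 34·9067745045702301788485 + 476638746002781273536 = 308779970299881042082026, q_16 = 34·476161438600753628504 + 25029044138940674957 = 16214517956564564044093 → 308779970299881042082026/16214517956564564044093
APPEND 34: p_17 = 34·308779970299881042082026 + 9067745045702301788485 = 10507586735241657732577369, q_17 = 34·16214517956564564044093 + 476161438600753628504 = 551769771961795931127666 → 10507586735241657732577369/551769771961795931127666

313185801/16445875
4707864815/247217326
127180989632421/6678472175918
6362004434640265/334078777988851
133729274117077986/7022332809941789
675008375020030195/35445742827697796
476638746002781273536/25029044138940674957
9067745045702301788485/476161438600753628504
10507586735241657732577369/551769771961795931127666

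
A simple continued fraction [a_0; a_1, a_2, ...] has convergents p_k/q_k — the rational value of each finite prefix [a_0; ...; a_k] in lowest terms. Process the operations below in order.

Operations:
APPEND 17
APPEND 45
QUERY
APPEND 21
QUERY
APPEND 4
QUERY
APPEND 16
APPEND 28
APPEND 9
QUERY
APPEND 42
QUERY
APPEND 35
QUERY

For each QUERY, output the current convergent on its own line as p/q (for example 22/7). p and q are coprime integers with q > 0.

APPEND 17: p_0 = 17·1 + 0 = 17, q_0 = 17·0 + 1 = 1 → 17/1
APPEND 45: p_1 = 45·17 + 1 = 766, q_1 = 45·1 + 0 = 45 → 766/45
APPEND 21: p_2 = 21·766 + 17 = 16103, q_2 = 21·45 + 1 = 946 → 16103/946
APPEND 4: p_3 = 4·16103 + 766 = 65178, q_3 = 4·946 + 45 = 3829 → 65178/3829
APPEND 16: p_4 = 16·65178 + 16103 = 1058951, q_4 = 16·3829 + 946 = 62210 → 1058951/62210
APPEND 28: p_5 = 28·1058951 + 65178 = 29715806, q_5 = 28·62210 + 3829 = 1745709 → 29715806/1745709
APPEND 9: p_6 = 9·29715806 + 1058951 = 268501205, q_6 = 9·1745709 + 62210 = 15773591 → 268501205/15773591
APPEND 42: p_7 = 42·268501205 + 29715806 = 11306766416, q_7 = 42·15773591 + 1745709 = 664236531 → 11306766416/664236531
APPEND 35: p_8 = 35·11306766416 + 268501205 = 396005325765, q_8 = 35·664236531 + 15773591 = 23264052176 → 396005325765/23264052176

766/45
16103/946
65178/3829
268501205/15773591
11306766416/664236531
396005325765/23264052176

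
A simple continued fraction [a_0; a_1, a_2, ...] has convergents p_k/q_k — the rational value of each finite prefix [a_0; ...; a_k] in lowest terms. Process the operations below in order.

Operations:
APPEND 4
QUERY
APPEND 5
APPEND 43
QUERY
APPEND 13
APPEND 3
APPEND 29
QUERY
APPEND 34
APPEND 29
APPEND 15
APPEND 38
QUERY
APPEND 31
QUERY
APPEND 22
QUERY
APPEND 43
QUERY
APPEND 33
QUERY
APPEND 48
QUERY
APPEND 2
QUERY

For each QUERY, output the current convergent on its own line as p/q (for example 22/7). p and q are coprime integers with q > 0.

APPEND 4: p_0 = 4·1 + 0 = 4, q_0 = 4·0 + 1 = 1 → 4/1
APPEND 5: p_1 = 5·4 + 1 = 21, q_1 = 5·1 + 0 = 5 → 21/5
APPEND 43: p_2 = 43·21 + 4 = 907, q_2 = 43·5 + 1 = 216 → 907/216
APPEND 13: p_3 = 13·907 + 21 = 11812, q_3 = 13·216 + 5 = 2813 → 11812/2813
APPEND 3: p_4 = 3·11812 + 907 = 36343, q_4 = 3·2813 + 216 = 8655 → 36343/8655
APPEND 29: p_5 = 29·36343 + 11812 = 1065759, q_5 = 29·8655 + 2813 = 253808 → 1065759/253808
APPEND 34: p_6 = 34·1065759 + 36343 = 36272149, q_6 = 34·253808 + 8655 = 8638127 → 36272149/8638127
APPEND 29: p_7 = 29·36272149 + 1065759 = 1052958080, q_7 = 29·8638127 + 253808 = 250759491 → 1052958080/250759491
APPEND 15: p_8 = 15·1052958080 + 36272149 = 15830643349, q_8 = 15·250759491 + 8638127 = 3770030492 → 15830643349/3770030492
APPEND 38: p_9 = 38·15830643349 + 1052958080 = 602617405342, q_9 = 38·3770030492 + 250759491 = 143511918187 → 602617405342/143511918187
APPEND 31: p_10 = 31·602617405342 + 15830643349 = 18696970208951, q_10 = 31·143511918187 + 3770030492 = 4452639494289 → 18696970208951/4452639494289
APPEND 22: p_11 = 22·18696970208951 + 602617405342 = 411935962002264, q_11 = 22·4452639494289 + 143511918187 = 98101580792545 → 411935962002264/98101580792545
APPEND 43: p_12 = 43·411935962002264 + 18696970208951 = 17731943336306303, q_12 = 43·98101580792545 + 4452639494289 = 4222820613573724 → 17731943336306303/4222820613573724
APPEND 33: p_13 = 33·17731943336306303 + 411935962002264 = 585566066060110263, q_13 = 33·4222820613573724 + 98101580792545 = 139451181828725437 → 585566066060110263/139451181828725437
APPEND 48: p_14 = 48·585566066060110263 + 17731943336306303 = 28124903114221598927, q_14 = 48·139451181828725437 + 4222820613573724 = 6697879548392394700 → 28124903114221598927/6697879548392394700
APPEND 2: p_15 = 2·28124903114221598927 + 585566066060110263 = 56835372294503308117, q_15 = 2·6697879548392394700 + 139451181828725437 = 13535210278613514837 → 56835372294503308117/13535210278613514837

4/1
907/216
1065759/253808
602617405342/143511918187
18696970208951/4452639494289
411935962002264/98101580792545
17731943336306303/4222820613573724
585566066060110263/139451181828725437
28124903114221598927/6697879548392394700
56835372294503308117/13535210278613514837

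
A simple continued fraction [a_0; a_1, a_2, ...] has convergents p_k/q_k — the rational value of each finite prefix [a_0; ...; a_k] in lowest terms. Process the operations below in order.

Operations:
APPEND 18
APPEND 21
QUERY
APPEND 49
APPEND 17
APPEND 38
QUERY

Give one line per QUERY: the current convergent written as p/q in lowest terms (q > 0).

APPEND 18: p_0 = 18·1 + 0 = 18, q_0 = 18·0 + 1 = 1 → 18/1
APPEND 21: p_1 = 21·18 + 1 = 379, q_1 = 21·1 + 0 = 21 → 379/21
APPEND 49: p_2 = 49·379 + 18 = 18589, q_2 = 49·21 + 1 = 1030 → 18589/1030
APPEND 17: p_3 = 17·18589 + 379 = 316392, q_3 = 17·1030 + 21 = 17531 → 316392/17531
APPEND 38: p_4 = 38·316392 + 18589 = 12041485, q_4 = 38·17531 + 1030 = 667208 → 12041485/667208

379/21
12041485/667208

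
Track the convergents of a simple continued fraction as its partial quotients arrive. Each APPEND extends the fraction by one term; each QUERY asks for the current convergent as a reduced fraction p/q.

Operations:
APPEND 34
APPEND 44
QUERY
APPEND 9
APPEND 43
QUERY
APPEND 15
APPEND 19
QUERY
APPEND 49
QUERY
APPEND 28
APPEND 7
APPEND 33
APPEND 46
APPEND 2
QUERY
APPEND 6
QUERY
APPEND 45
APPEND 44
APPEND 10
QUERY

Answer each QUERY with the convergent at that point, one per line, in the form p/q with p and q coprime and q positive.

1497/44
582298/17115
166793861/4902433
8181647166/240476339
4974696262696096/146217102817819
32308797372263341/949625564624930
643685012878137613891/18919297327970643329

APPEND 34: p_0 = 34·1 + 0 = 34, q_0 = 34·0 + 1 = 1 → 34/1
APPEND 44: p_1 = 44·34 + 1 = 1497, q_1 = 44·1 + 0 = 44 → 1497/44
APPEND 9: p_2 = 9·1497 + 34 = 13507, q_2 = 9·44 + 1 = 397 → 13507/397
APPEND 43: p_3 = 43·13507 + 1497 = 582298, q_3 = 43·397 + 44 = 17115 → 582298/17115
APPEND 15: p_4 = 15·582298 + 13507 = 8747977, q_4 = 15·17115 + 397 = 257122 → 8747977/257122
APPEND 19: p_5 = 19·8747977 + 582298 = 166793861, q_5 = 19·257122 + 17115 = 4902433 → 166793861/4902433
APPEND 49: p_6 = 49·166793861 + 8747977 = 8181647166, q_6 = 49·4902433 + 257122 = 240476339 → 8181647166/240476339
APPEND 28: p_7 = 28·8181647166 + 166793861 = 229252914509, q_7 = 28·240476339 + 4902433 = 6738239925 → 229252914509/6738239925
APPEND 7: p_8 = 7·229252914509 + 8181647166 = 1612952048729, q_8 = 7·6738239925 + 240476339 = 47408155814 → 1612952048729/47408155814
APPEND 33: p_9 = 33·1612952048729 + 229252914509 = 53456670522566, q_9 = 33·47408155814 + 6738239925 = 1571207381787 → 53456670522566/1571207381787
APPEND 46: p_10 = 46·53456670522566 + 1612952048729 = 2460619796086765, q_10 = 46·1571207381787 + 47408155814 = 72322947718016 → 2460619796086765/72322947718016
APPEND 2: p_11 = 2·2460619796086765 + 53456670522566 = 4974696262696096, q_11 = 2·72322947718016 + 1571207381787 = 146217102817819 → 4974696262696096/146217102817819
APPEND 6: p_12 = 6·4974696262696096 + 2460619796086765 = 32308797372263341, q_12 = 6·146217102817819 + 72322947718016 = 949625564624930 → 32308797372263341/949625564624930
APPEND 45: p_13 = 45·32308797372263341 + 4974696262696096 = 1458870578014546441, q_13 = 45·949625564624930 + 146217102817819 = 42879367510939669 → 1458870578014546441/42879367510939669
APPEND 44: p_14 = 44·1458870578014546441 + 32308797372263341 = 64222614230012306745, q_14 = 44·42879367510939669 + 949625564624930 = 1887641796045970366 → 64222614230012306745/1887641796045970366
APPEND 10: p_15 = 10·64222614230012306745 + 1458870578014546441 = 643685012878137613891, q_15 = 10·1887641796045970366 + 42879367510939669 = 18919297327970643329 → 643685012878137613891/18919297327970643329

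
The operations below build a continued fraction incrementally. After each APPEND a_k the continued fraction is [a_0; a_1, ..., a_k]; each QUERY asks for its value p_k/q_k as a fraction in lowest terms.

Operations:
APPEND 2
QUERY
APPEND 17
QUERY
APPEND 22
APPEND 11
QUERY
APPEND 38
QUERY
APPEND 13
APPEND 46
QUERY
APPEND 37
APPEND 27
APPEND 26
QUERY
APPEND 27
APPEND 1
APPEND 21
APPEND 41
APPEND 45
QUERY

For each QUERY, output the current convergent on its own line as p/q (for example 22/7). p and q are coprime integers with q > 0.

APPEND 2: p_0 = 2·1 + 0 = 2, q_0 = 2·0 + 1 = 1 → 2/1
APPEND 17: p_1 = 17·2 + 1 = 35, q_1 = 17·1 + 0 = 17 → 35/17
APPEND 22: p_2 = 22·35 + 2 = 772, q_2 = 22·17 + 1 = 375 → 772/375
APPEND 11: p_3 = 11·772 + 35 = 8527, q_3 = 11·375 + 17 = 4142 → 8527/4142
APPEND 38: p_4 = 38·8527 + 772 = 324798, q_4 = 38·4142 + 375 = 157771 → 324798/157771
APPEND 13: p_5 = 13·324798 + 8527 = 4230901, q_5 = 13·157771 + 4142 = 2055165 → 4230901/2055165
APPEND 46: p_6 = 46·4230901 + 324798 = 194946244, q_6 = 46·2055165 + 157771 = 94695361 → 194946244/94695361
APPEND 37: p_7 = 37·194946244 + 4230901 = 7217241929, q_7 = 37·94695361 + 2055165 = 3505783522 → 7217241929/3505783522
APPEND 27: p_8 = 27·7217241929 + 194946244 = 195060478327, q_8 = 27·3505783522 + 94695361 = 94750850455 → 195060478327/94750850455
APPEND 26: p_9 = 26·195060478327 + 7217241929 = 5078789678431, q_9 = 26·94750850455 + 3505783522 = 2467027895352 → 5078789678431/2467027895352
APPEND 27: p_10 = 27·5078789678431 + 195060478327 = 137322381795964, q_10 = 27·2467027895352 + 94750850455 = 66704504024959 → 137322381795964/66704504024959
APPEND 1: p_11 = 1·137322381795964 + 5078789678431 = 142401171474395, q_11 = 1·66704504024959 + 2467027895352 = 69171531920311 → 142401171474395/69171531920311
APPEND 21: p_12 = 21·142401171474395 + 137322381795964 = 3127746982758259, q_12 = 21·69171531920311 + 66704504024959 = 1519306674351490 → 3127746982758259/1519306674351490
APPEND 41: p_13 = 41·3127746982758259 + 142401171474395 = 128380027464563014, q_13 = 41·1519306674351490 + 69171531920311 = 62360745180331401 → 128380027464563014/62360745180331401
APPEND 45: p_14 = 45·128380027464563014 + 3127746982758259 = 5780228982888093889, q_14 = 45·62360745180331401 + 1519306674351490 = 2807752839789264535 → 5780228982888093889/2807752839789264535

2/1
35/17
8527/4142
324798/157771
194946244/94695361
5078789678431/2467027895352
5780228982888093889/2807752839789264535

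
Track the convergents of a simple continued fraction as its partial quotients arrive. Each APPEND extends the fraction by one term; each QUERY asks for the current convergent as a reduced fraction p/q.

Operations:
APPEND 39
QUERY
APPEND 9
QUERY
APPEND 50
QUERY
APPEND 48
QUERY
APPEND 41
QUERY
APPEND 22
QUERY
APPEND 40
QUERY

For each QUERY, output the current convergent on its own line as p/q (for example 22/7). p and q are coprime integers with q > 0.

APPEND 39: p_0 = 39·1 + 0 = 39, q_0 = 39·0 + 1 = 1 → 39/1
APPEND 9: p_1 = 9·39 + 1 = 352, q_1 = 9·1 + 0 = 9 → 352/9
APPEND 50: p_2 = 50·352 + 39 = 17639, q_2 = 50·9 + 1 = 451 → 17639/451
APPEND 48: p_3 = 48·17639 + 352 = 847024, q_3 = 48·451 + 9 = 21657 → 847024/21657
APPEND 41: p_4 = 41·847024 + 17639 = 34745623, q_4 = 41·21657 + 451 = 888388 → 34745623/888388
APPEND 22: p_5 = 22·34745623 + 847024 = 765250730, q_5 = 22·888388 + 21657 = 19566193 → 765250730/19566193
APPEND 40: p_6 = 40·765250730 + 34745623 = 30644774823, q_6 = 40·19566193 + 888388 = 783536108 → 30644774823/783536108

39/1
352/9
17639/451
847024/21657
34745623/888388
765250730/19566193
30644774823/783536108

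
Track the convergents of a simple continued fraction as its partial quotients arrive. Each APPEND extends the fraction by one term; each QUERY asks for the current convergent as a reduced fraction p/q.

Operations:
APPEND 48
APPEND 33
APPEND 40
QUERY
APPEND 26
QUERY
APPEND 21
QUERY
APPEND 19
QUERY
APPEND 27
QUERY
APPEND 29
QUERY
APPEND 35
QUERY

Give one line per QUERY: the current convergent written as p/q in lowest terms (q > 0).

63448/1321
1651233/34379
34739341/723280
661698712/13776699
17900604565/372694153
519779231097/10821907136
18210173692960/379139443913

APPEND 48: p_0 = 48·1 + 0 = 48, q_0 = 48·0 + 1 = 1 → 48/1
APPEND 33: p_1 = 33·48 + 1 = 1585, q_1 = 33·1 + 0 = 33 → 1585/33
APPEND 40: p_2 = 40·1585 + 48 = 63448, q_2 = 40·33 + 1 = 1321 → 63448/1321
APPEND 26: p_3 = 26·63448 + 1585 = 1651233, q_3 = 26·1321 + 33 = 34379 → 1651233/34379
APPEND 21: p_4 = 21·1651233 + 63448 = 34739341, q_4 = 21·34379 + 1321 = 723280 → 34739341/723280
APPEND 19: p_5 = 19·34739341 + 1651233 = 661698712, q_5 = 19·723280 + 34379 = 13776699 → 661698712/13776699
APPEND 27: p_6 = 27·661698712 + 34739341 = 17900604565, q_6 = 27·13776699 + 723280 = 372694153 → 17900604565/372694153
APPEND 29: p_7 = 29·17900604565 + 661698712 = 519779231097, q_7 = 29·372694153 + 13776699 = 10821907136 → 519779231097/10821907136
APPEND 35: p_8 = 35·519779231097 + 17900604565 = 18210173692960, q_8 = 35·10821907136 + 372694153 = 379139443913 → 18210173692960/379139443913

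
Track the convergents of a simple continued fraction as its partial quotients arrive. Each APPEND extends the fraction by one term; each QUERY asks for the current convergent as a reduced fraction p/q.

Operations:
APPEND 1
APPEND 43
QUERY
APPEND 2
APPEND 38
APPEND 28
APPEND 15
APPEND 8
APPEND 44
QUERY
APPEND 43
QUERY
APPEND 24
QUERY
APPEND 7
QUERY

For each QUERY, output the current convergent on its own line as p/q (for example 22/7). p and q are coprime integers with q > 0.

44/43
513844141/502295398
22106943528/21610085845
531080488813/519144355678
3739670365219/3655620575591

APPEND 1: p_0 = 1·1 + 0 = 1, q_0 = 1·0 + 1 = 1 → 1/1
APPEND 43: p_1 = 43·1 + 1 = 44, q_1 = 43·1 + 0 = 43 → 44/43
APPEND 2: p_2 = 2·44 + 1 = 89, q_2 = 2·43 + 1 = 87 → 89/87
APPEND 38: p_3 = 38·89 + 44 = 3426, q_3 = 38·87 + 43 = 3349 → 3426/3349
APPEND 28: p_4 = 28·3426 + 89 = 96017, q_4 = 28·3349 + 87 = 93859 → 96017/93859
APPEND 15: p_5 = 15·96017 + 3426 = 1443681, q_5 = 15·93859 + 3349 = 1411234 → 1443681/1411234
APPEND 8: p_6 = 8·1443681 + 96017 = 11645465, q_6 = 8·1411234 + 93859 = 11383731 → 11645465/11383731
APPEND 44: p_7 = 44·11645465 + 1443681 = 513844141, q_7 = 44·11383731 + 1411234 = 502295398 → 513844141/502295398
APPEND 43: p_8 = 43·513844141 + 11645465 = 22106943528, q_8 = 43·502295398 + 11383731 = 21610085845 → 22106943528/21610085845
APPEND 24: p_9 = 24·22106943528 + 513844141 = 531080488813, q_9 = 24·21610085845 + 502295398 = 519144355678 → 531080488813/519144355678
APPEND 7: p_10 = 7·531080488813 + 22106943528 = 3739670365219, q_10 = 7·519144355678 + 21610085845 = 3655620575591 → 3739670365219/3655620575591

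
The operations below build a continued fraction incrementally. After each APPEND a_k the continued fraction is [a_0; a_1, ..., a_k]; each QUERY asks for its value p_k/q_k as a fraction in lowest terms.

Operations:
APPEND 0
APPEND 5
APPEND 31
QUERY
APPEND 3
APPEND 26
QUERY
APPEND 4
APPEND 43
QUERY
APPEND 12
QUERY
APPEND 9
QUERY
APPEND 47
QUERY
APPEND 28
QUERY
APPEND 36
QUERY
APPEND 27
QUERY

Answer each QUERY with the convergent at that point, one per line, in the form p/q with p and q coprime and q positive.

APPEND 0: p_0 = 0·1 + 0 = 0, q_0 = 0·0 + 1 = 1 → 0/1
APPEND 5: p_1 = 5·0 + 1 = 1, q_1 = 5·1 + 0 = 5 → 1/5
APPEND 31: p_2 = 31·1 + 0 = 31, q_2 = 31·5 + 1 = 156 → 31/156
APPEND 3: p_3 = 3·31 + 1 = 94, q_3 = 3·156 + 5 = 473 → 94/473
APPEND 26: p_4 = 26·94 + 31 = 2475, q_4 = 26·473 + 156 = 12454 → 2475/12454
APPEND 4: p_5 = 4·2475 + 94 = 9994, q_5 = 4·12454 + 473 = 50289 → 9994/50289
APPEND 43: p_6 = 43·9994 + 2475 = 432217, q_6 = 43·50289 + 12454 = 2174881 → 432217/2174881
APPEND 12: p_7 = 12·432217 + 9994 = 5196598, q_7 = 12·2174881 + 50289 = 26148861 → 5196598/26148861
APPEND 9: p_8 = 9·5196598 + 432217 = 47201599, q_8 = 9·26148861 + 2174881 = 237514630 → 47201599/237514630
APPEND 47: p_9 = 47·47201599 + 5196598 = 2223671751, q_9 = 47·237514630 + 26148861 = 11189336471 → 2223671751/11189336471
APPEND 28: p_10 = 28·2223671751 + 47201599 = 62310010627, q_10 = 28·11189336471 + 237514630 = 313538935818 → 62310010627/313538935818
APPEND 36: p_11 = 36·62310010627 + 2223671751 = 2245384054323, q_11 = 36·313538935818 + 11189336471 = 11298591025919 → 2245384054323/11298591025919
APPEND 27: p_12 = 27·2245384054323 + 62310010627 = 60687679477348, q_12 = 27·11298591025919 + 313538935818 = 305375496635631 → 60687679477348/305375496635631

31/156
2475/12454
432217/2174881
5196598/26148861
47201599/237514630
2223671751/11189336471
62310010627/313538935818
2245384054323/11298591025919
60687679477348/305375496635631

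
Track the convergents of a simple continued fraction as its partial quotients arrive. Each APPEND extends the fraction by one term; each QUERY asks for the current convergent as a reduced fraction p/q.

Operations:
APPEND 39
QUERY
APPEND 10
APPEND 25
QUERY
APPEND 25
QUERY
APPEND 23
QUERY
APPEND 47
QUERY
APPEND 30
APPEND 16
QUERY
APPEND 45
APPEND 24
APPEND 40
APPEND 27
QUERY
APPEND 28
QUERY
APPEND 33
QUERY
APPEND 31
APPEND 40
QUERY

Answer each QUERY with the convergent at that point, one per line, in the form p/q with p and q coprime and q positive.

39/1
9814/251
245741/6285
5661857/144806
266353020/6812167
128206392332/3278969223
150180431469118379/3840970826235384
4210609179226016409/107689309851341483
139100283345927659876/3557588195920504323
172791875999465266562476/4419274523531399524163

APPEND 39: p_0 = 39·1 + 0 = 39, q_0 = 39·0 + 1 = 1 → 39/1
APPEND 10: p_1 = 10·39 + 1 = 391, q_1 = 10·1 + 0 = 10 → 391/10
APPEND 25: p_2 = 25·391 + 39 = 9814, q_2 = 25·10 + 1 = 251 → 9814/251
APPEND 25: p_3 = 25·9814 + 391 = 245741, q_3 = 25·251 + 10 = 6285 → 245741/6285
APPEND 23: p_4 = 23·245741 + 9814 = 5661857, q_4 = 23·6285 + 251 = 144806 → 5661857/144806
APPEND 47: p_5 = 47·5661857 + 245741 = 266353020, q_5 = 47·144806 + 6285 = 6812167 → 266353020/6812167
APPEND 30: p_6 = 30·266353020 + 5661857 = 7996252457, q_6 = 30·6812167 + 144806 = 204509816 → 7996252457/204509816
APPEND 16: p_7 = 16·7996252457 + 266353020 = 128206392332, q_7 = 16·204509816 + 6812167 = 3278969223 → 128206392332/3278969223
APPEND 45: p_8 = 45·128206392332 + 7996252457 = 5777283907397, q_8 = 45·3278969223 + 204509816 = 147758124851 → 5777283907397/147758124851
APPEND 24: p_9 = 24·5777283907397 + 128206392332 = 138783020169860, q_9 = 24·147758124851 + 3278969223 = 3549473965647 → 138783020169860/3549473965647
APPEND 40: p_10 = 40·138783020169860 + 5777283907397 = 5557098090701797, q_10 = 40·3549473965647 + 147758124851 = 142126716750731 → 5557098090701797/142126716750731
APPEND 27: p_11 = 27·5557098090701797 + 138783020169860 = 150180431469118379, q_11 = 27·142126716750731 + 3549473965647 = 3840970826235384 → 150180431469118379/3840970826235384
APPEND 28: p_12 = 28·150180431469118379 + 5557098090701797 = 4210609179226016409, q_12 = 28·3840970826235384 + 142126716750731 = 107689309851341483 → 4210609179226016409/107689309851341483
APPEND 33: p_13 = 33·4210609179226016409 + 150180431469118379 = 139100283345927659876, q_13 = 33·107689309851341483 + 3840970826235384 = 3557588195920504323 → 139100283345927659876/3557588195920504323
APPEND 31: p_14 = 31·139100283345927659876 + 4210609179226016409 = 4316319392902983472565, q_14 = 31·3557588195920504323 + 107689309851341483 = 110392923383386975496 → 4316319392902983472565/110392923383386975496
APPEND 40: p_15 = 40·4316319392902983472565 + 139100283345927659876 = 172791875999465266562476, q_15 = 40·110392923383386975496 + 3557588195920504323 = 4419274523531399524163 → 172791875999465266562476/4419274523531399524163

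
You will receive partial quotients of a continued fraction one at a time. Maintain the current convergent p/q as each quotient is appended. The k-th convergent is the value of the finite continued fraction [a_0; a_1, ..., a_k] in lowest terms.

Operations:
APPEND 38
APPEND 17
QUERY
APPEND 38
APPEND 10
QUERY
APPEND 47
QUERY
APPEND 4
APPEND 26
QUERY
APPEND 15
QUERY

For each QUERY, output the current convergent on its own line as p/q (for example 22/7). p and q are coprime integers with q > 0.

647/17
246887/6487
11628313/305536
1227391927/32249942
18457639044/484977761

APPEND 38: p_0 = 38·1 + 0 = 38, q_0 = 38·0 + 1 = 1 → 38/1
APPEND 17: p_1 = 17·38 + 1 = 647, q_1 = 17·1 + 0 = 17 → 647/17
APPEND 38: p_2 = 38·647 + 38 = 24624, q_2 = 38·17 + 1 = 647 → 24624/647
APPEND 10: p_3 = 10·24624 + 647 = 246887, q_3 = 10·647 + 17 = 6487 → 246887/6487
APPEND 47: p_4 = 47·246887 + 24624 = 11628313, q_4 = 47·6487 + 647 = 305536 → 11628313/305536
APPEND 4: p_5 = 4·11628313 + 246887 = 46760139, q_5 = 4·305536 + 6487 = 1228631 → 46760139/1228631
APPEND 26: p_6 = 26·46760139 + 11628313 = 1227391927, q_6 = 26·1228631 + 305536 = 32249942 → 1227391927/32249942
APPEND 15: p_7 = 15·1227391927 + 46760139 = 18457639044, q_7 = 15·32249942 + 1228631 = 484977761 → 18457639044/484977761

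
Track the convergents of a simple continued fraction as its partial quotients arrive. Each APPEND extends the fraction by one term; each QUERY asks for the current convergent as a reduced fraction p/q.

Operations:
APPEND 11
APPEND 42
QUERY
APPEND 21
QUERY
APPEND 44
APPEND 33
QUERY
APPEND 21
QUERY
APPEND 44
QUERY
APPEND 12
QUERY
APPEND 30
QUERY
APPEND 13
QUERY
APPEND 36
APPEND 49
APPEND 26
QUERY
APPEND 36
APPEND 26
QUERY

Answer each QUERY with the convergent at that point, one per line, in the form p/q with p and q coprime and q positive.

463/42
9734/883
14158781/1284385
297763160/27010979
13115737821/1189767461
157686617012/14304220511
4743714248181/430316382791
61825971843365/5608417196794
2845467818544811765/258120821568019769
2669046583316332826249/242117128297467075947

APPEND 11: p_0 = 11·1 + 0 = 11, q_0 = 11·0 + 1 = 1 → 11/1
APPEND 42: p_1 = 42·11 + 1 = 463, q_1 = 42·1 + 0 = 42 → 463/42
APPEND 21: p_2 = 21·463 + 11 = 9734, q_2 = 21·42 + 1 = 883 → 9734/883
APPEND 44: p_3 = 44·9734 + 463 = 428759, q_3 = 44·883 + 42 = 38894 → 428759/38894
APPEND 33: p_4 = 33·428759 + 9734 = 14158781, q_4 = 33·38894 + 883 = 1284385 → 14158781/1284385
APPEND 21: p_5 = 21·14158781 + 428759 = 297763160, q_5 = 21·1284385 + 38894 = 27010979 → 297763160/27010979
APPEND 44: p_6 = 44·297763160 + 14158781 = 13115737821, q_6 = 44·27010979 + 1284385 = 1189767461 → 13115737821/1189767461
APPEND 12: p_7 = 12·13115737821 + 297763160 = 157686617012, q_7 = 12·1189767461 + 27010979 = 14304220511 → 157686617012/14304220511
APPEND 30: p_8 = 30·157686617012 + 13115737821 = 4743714248181, q_8 = 30·14304220511 + 1189767461 = 430316382791 → 4743714248181/430316382791
APPEND 13: p_9 = 13·4743714248181 + 157686617012 = 61825971843365, q_9 = 13·430316382791 + 14304220511 = 5608417196794 → 61825971843365/5608417196794
APPEND 36: p_10 = 36·61825971843365 + 4743714248181 = 2230478700609321, q_10 = 36·5608417196794 + 430316382791 = 202333335467375 → 2230478700609321/202333335467375
APPEND 49: p_11 = 49·2230478700609321 + 61825971843365 = 109355282301700094, q_11 = 49·202333335467375 + 5608417196794 = 9919941855098169 → 109355282301700094/9919941855098169
APPEND 26: p_12 = 26·109355282301700094 + 2230478700609321 = 2845467818544811765, q_12 = 26·9919941855098169 + 202333335467375 = 258120821568019769 → 2845467818544811765/258120821568019769
APPEND 36: p_13 = 36·2845467818544811765 + 109355282301700094 = 102546196749914923634, q_13 = 36·258120821568019769 + 9919941855098169 = 9302269518303809853 → 102546196749914923634/9302269518303809853
APPEND 26: p_14 = 26·102546196749914923634 + 2845467818544811765 = 2669046583316332826249, q_14 = 26·9302269518303809853 + 258120821568019769 = 242117128297467075947 → 2669046583316332826249/242117128297467075947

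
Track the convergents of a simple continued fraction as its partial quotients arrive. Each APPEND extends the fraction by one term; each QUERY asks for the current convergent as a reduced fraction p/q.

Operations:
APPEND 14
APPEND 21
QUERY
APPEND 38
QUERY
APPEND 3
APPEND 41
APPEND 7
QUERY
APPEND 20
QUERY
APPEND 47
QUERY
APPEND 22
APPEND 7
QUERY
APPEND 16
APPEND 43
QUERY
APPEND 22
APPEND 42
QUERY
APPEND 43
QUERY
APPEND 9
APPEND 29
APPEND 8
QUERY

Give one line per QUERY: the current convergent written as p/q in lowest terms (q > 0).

295/21
11224/799
9861064/701977
198625151/14139477
9345243161/665257396
1449903066012/103213872719
1007832353394067/71744299797518
933227905096809145/66433452326863256
40150995635180493594/2858218490722431097
84735287913942495546155/6032028917362876597833

APPEND 14: p_0 = 14·1 + 0 = 14, q_0 = 14·0 + 1 = 1 → 14/1
APPEND 21: p_1 = 21·14 + 1 = 295, q_1 = 21·1 + 0 = 21 → 295/21
APPEND 38: p_2 = 38·295 + 14 = 11224, q_2 = 38·21 + 1 = 799 → 11224/799
APPEND 3: p_3 = 3·11224 + 295 = 33967, q_3 = 3·799 + 21 = 2418 → 33967/2418
APPEND 41: p_4 = 41·33967 + 11224 = 1403871, q_4 = 41·2418 + 799 = 99937 → 1403871/99937
APPEND 7: p_5 = 7·1403871 + 33967 = 9861064, q_5 = 7·99937 + 2418 = 701977 → 9861064/701977
APPEND 20: p_6 = 20·9861064 + 1403871 = 198625151, q_6 = 20·701977 + 99937 = 14139477 → 198625151/14139477
APPEND 47: p_7 = 47·198625151 + 9861064 = 9345243161, q_7 = 47·14139477 + 701977 = 665257396 → 9345243161/665257396
APPEND 22: p_8 = 22·9345243161 + 198625151 = 205793974693, q_8 = 22·665257396 + 14139477 = 14649802189 → 205793974693/14649802189
APPEND 7: p_9 = 7·205793974693 + 9345243161 = 1449903066012, q_9 = 7·14649802189 + 665257396 = 103213872719 → 1449903066012/103213872719
APPEND 16: p_10 = 16·1449903066012 + 205793974693 = 23404243030885, q_10 = 16·103213872719 + 14649802189 = 1666071765693 → 23404243030885/1666071765693
APPEND 43: p_11 = 43·23404243030885 + 1449903066012 = 1007832353394067, q_11 = 43·1666071765693 + 103213872719 = 71744299797518 → 1007832353394067/71744299797518
APPEND 22: p_12 = 22·1007832353394067 + 23404243030885 = 22195716017700359, q_12 = 22·71744299797518 + 1666071765693 = 1580040667311089 → 22195716017700359/1580040667311089
APPEND 42: p_13 = 42·22195716017700359 + 1007832353394067 = 933227905096809145, q_13 = 42·1580040667311089 + 71744299797518 = 66433452326863256 → 933227905096809145/66433452326863256
APPEND 43: p_14 = 43·933227905096809145 + 22195716017700359 = 40150995635180493594, q_14 = 43·66433452326863256 + 1580040667311089 = 2858218490722431097 → 40150995635180493594/2858218490722431097
APPEND 9: p_15 = 9·40150995635180493594 + 933227905096809145 = 362292188621721251491, q_15 = 9·2858218490722431097 + 66433452326863256 = 25790399868828743129 → 362292188621721251491/25790399868828743129
APPEND 29: p_16 = 29·362292188621721251491 + 40150995635180493594 = 10546624465665096786833, q_16 = 29·25790399868828743129 + 2858218490722431097 = 750779814686755981838 → 10546624465665096786833/750779814686755981838
APPEND 8: p_17 = 8·10546624465665096786833 + 362292188621721251491 = 84735287913942495546155, q_17 = 8·750779814686755981838 + 25790399868828743129 = 6032028917362876597833 → 84735287913942495546155/6032028917362876597833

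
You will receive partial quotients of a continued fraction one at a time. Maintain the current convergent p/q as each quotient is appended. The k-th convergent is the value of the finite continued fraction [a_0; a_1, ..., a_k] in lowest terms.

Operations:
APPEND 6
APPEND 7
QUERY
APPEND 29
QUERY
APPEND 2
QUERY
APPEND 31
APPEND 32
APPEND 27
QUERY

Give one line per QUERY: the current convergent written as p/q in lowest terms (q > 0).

APPEND 6: p_0 = 6·1 + 0 = 6, q_0 = 6·0 + 1 = 1 → 6/1
APPEND 7: p_1 = 7·6 + 1 = 43, q_1 = 7·1 + 0 = 7 → 43/7
APPEND 29: p_2 = 29·43 + 6 = 1253, q_2 = 29·7 + 1 = 204 → 1253/204
APPEND 2: p_3 = 2·1253 + 43 = 2549, q_3 = 2·204 + 7 = 415 → 2549/415
APPEND 31: p_4 = 31·2549 + 1253 = 80272, q_4 = 31·415 + 204 = 13069 → 80272/13069
APPEND 32: p_5 = 32·80272 + 2549 = 2571253, q_5 = 32·13069 + 415 = 418623 → 2571253/418623
APPEND 27: p_6 = 27·2571253 + 80272 = 69504103, q_6 = 27·418623 + 13069 = 11315890 → 69504103/11315890

43/7
1253/204
2549/415
69504103/11315890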